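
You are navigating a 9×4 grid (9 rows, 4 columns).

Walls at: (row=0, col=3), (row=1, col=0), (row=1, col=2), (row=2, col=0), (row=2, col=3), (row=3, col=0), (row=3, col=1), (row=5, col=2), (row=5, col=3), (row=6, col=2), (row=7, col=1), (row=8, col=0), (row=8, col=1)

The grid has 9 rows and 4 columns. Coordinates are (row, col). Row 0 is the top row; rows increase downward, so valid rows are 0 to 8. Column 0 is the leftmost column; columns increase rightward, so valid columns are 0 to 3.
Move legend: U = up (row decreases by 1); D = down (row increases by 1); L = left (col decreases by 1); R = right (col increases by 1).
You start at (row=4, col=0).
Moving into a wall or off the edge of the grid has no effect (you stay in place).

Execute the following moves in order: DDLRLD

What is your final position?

Answer: Final position: (row=7, col=0)

Derivation:
Start: (row=4, col=0)
  D (down): (row=4, col=0) -> (row=5, col=0)
  D (down): (row=5, col=0) -> (row=6, col=0)
  L (left): blocked, stay at (row=6, col=0)
  R (right): (row=6, col=0) -> (row=6, col=1)
  L (left): (row=6, col=1) -> (row=6, col=0)
  D (down): (row=6, col=0) -> (row=7, col=0)
Final: (row=7, col=0)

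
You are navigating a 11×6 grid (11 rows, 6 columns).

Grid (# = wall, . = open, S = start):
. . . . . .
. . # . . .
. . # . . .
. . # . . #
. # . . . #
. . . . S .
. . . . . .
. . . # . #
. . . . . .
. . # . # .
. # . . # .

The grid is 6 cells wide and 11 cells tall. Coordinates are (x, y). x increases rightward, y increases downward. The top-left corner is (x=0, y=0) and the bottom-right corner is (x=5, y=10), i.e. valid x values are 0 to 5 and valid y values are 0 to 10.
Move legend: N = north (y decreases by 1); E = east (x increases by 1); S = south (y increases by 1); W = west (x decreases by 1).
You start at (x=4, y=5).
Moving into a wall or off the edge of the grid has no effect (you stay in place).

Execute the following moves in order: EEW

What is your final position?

Answer: Final position: (x=4, y=5)

Derivation:
Start: (x=4, y=5)
  E (east): (x=4, y=5) -> (x=5, y=5)
  E (east): blocked, stay at (x=5, y=5)
  W (west): (x=5, y=5) -> (x=4, y=5)
Final: (x=4, y=5)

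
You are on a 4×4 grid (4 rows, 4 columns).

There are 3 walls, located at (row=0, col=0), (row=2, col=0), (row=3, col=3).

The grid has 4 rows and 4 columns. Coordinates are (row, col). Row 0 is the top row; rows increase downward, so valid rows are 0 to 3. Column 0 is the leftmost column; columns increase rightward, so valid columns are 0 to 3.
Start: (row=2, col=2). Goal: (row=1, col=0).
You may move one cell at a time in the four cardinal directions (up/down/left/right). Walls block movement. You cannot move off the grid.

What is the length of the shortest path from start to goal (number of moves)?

BFS from (row=2, col=2) until reaching (row=1, col=0):
  Distance 0: (row=2, col=2)
  Distance 1: (row=1, col=2), (row=2, col=1), (row=2, col=3), (row=3, col=2)
  Distance 2: (row=0, col=2), (row=1, col=1), (row=1, col=3), (row=3, col=1)
  Distance 3: (row=0, col=1), (row=0, col=3), (row=1, col=0), (row=3, col=0)  <- goal reached here
One shortest path (3 moves): (row=2, col=2) -> (row=2, col=1) -> (row=1, col=1) -> (row=1, col=0)

Answer: Shortest path length: 3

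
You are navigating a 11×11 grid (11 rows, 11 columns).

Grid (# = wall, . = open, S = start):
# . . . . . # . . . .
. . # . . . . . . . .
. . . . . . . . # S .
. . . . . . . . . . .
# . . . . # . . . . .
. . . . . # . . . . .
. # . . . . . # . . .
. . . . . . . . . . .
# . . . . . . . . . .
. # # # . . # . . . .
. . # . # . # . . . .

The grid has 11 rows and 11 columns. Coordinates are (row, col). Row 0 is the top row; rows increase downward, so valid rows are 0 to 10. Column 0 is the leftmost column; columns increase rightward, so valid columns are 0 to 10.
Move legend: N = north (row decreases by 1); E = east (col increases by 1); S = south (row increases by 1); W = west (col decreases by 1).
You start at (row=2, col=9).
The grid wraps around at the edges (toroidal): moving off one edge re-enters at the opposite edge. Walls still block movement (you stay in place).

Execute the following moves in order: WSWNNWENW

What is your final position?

Answer: Final position: (row=3, col=7)

Derivation:
Start: (row=2, col=9)
  W (west): blocked, stay at (row=2, col=9)
  S (south): (row=2, col=9) -> (row=3, col=9)
  W (west): (row=3, col=9) -> (row=3, col=8)
  N (north): blocked, stay at (row=3, col=8)
  N (north): blocked, stay at (row=3, col=8)
  W (west): (row=3, col=8) -> (row=3, col=7)
  E (east): (row=3, col=7) -> (row=3, col=8)
  N (north): blocked, stay at (row=3, col=8)
  W (west): (row=3, col=8) -> (row=3, col=7)
Final: (row=3, col=7)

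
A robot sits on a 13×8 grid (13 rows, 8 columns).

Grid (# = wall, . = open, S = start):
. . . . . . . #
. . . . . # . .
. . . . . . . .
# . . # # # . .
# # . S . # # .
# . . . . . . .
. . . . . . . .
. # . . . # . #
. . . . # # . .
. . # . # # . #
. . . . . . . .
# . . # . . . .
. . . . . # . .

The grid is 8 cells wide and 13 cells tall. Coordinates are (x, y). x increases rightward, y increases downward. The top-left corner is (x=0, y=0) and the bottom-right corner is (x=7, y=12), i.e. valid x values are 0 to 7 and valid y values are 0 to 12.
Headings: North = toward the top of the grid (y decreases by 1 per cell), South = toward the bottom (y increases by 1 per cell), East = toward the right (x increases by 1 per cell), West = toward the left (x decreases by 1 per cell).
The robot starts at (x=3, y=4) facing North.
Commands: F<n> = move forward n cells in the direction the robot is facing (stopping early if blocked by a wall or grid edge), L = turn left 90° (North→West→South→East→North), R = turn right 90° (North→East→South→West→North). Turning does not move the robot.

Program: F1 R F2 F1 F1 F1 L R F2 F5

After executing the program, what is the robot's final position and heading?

Start: (x=3, y=4), facing North
  F1: move forward 0/1 (blocked), now at (x=3, y=4)
  R: turn right, now facing East
  F2: move forward 1/2 (blocked), now at (x=4, y=4)
  [×3]F1: move forward 0/1 (blocked), now at (x=4, y=4)
  L: turn left, now facing North
  R: turn right, now facing East
  F2: move forward 0/2 (blocked), now at (x=4, y=4)
  F5: move forward 0/5 (blocked), now at (x=4, y=4)
Final: (x=4, y=4), facing East

Answer: Final position: (x=4, y=4), facing East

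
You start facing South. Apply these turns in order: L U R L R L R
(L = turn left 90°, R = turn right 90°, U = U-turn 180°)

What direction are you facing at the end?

Start: South
  L (left (90° counter-clockwise)) -> East
  U (U-turn (180°)) -> West
  R (right (90° clockwise)) -> North
  L (left (90° counter-clockwise)) -> West
  R (right (90° clockwise)) -> North
  L (left (90° counter-clockwise)) -> West
  R (right (90° clockwise)) -> North
Final: North

Answer: Final heading: North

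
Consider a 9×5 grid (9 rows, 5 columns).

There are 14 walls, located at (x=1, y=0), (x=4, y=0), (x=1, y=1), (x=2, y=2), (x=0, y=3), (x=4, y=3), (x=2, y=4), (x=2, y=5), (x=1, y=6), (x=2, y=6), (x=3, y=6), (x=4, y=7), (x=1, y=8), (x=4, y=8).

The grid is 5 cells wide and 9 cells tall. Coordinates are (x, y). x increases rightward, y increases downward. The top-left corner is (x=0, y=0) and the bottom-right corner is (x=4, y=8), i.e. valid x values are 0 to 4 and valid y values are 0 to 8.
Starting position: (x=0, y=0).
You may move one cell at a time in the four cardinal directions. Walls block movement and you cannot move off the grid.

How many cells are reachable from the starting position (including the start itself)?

Answer: Reachable cells: 31

Derivation:
BFS flood-fill from (x=0, y=0):
  Distance 0: (x=0, y=0)
  Distance 1: (x=0, y=1)
  Distance 2: (x=0, y=2)
  Distance 3: (x=1, y=2)
  Distance 4: (x=1, y=3)
  Distance 5: (x=2, y=3), (x=1, y=4)
  Distance 6: (x=3, y=3), (x=0, y=4), (x=1, y=5)
  Distance 7: (x=3, y=2), (x=3, y=4), (x=0, y=5)
  Distance 8: (x=3, y=1), (x=4, y=2), (x=4, y=4), (x=3, y=5), (x=0, y=6)
  Distance 9: (x=3, y=0), (x=2, y=1), (x=4, y=1), (x=4, y=5), (x=0, y=7)
  Distance 10: (x=2, y=0), (x=4, y=6), (x=1, y=7), (x=0, y=8)
  Distance 11: (x=2, y=7)
  Distance 12: (x=3, y=7), (x=2, y=8)
  Distance 13: (x=3, y=8)
Total reachable: 31 (grid has 31 open cells total)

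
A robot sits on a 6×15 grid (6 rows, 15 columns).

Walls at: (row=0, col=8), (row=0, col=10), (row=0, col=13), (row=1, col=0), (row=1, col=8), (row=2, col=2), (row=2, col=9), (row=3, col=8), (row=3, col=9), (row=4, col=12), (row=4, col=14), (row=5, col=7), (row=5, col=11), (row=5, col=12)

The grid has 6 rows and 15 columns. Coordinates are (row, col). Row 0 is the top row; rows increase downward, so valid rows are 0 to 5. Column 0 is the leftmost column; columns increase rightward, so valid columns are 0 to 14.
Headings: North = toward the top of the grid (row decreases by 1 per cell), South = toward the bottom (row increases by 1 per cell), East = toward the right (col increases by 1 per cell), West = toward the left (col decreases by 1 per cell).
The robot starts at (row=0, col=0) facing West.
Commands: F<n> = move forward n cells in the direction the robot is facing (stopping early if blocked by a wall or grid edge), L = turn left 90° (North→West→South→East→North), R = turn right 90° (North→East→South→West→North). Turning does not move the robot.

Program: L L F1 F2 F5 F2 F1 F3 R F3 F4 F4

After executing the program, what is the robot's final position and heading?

Start: (row=0, col=0), facing West
  L: turn left, now facing South
  L: turn left, now facing East
  F1: move forward 1, now at (row=0, col=1)
  F2: move forward 2, now at (row=0, col=3)
  F5: move forward 4/5 (blocked), now at (row=0, col=7)
  F2: move forward 0/2 (blocked), now at (row=0, col=7)
  F1: move forward 0/1 (blocked), now at (row=0, col=7)
  F3: move forward 0/3 (blocked), now at (row=0, col=7)
  R: turn right, now facing South
  F3: move forward 3, now at (row=3, col=7)
  F4: move forward 1/4 (blocked), now at (row=4, col=7)
  F4: move forward 0/4 (blocked), now at (row=4, col=7)
Final: (row=4, col=7), facing South

Answer: Final position: (row=4, col=7), facing South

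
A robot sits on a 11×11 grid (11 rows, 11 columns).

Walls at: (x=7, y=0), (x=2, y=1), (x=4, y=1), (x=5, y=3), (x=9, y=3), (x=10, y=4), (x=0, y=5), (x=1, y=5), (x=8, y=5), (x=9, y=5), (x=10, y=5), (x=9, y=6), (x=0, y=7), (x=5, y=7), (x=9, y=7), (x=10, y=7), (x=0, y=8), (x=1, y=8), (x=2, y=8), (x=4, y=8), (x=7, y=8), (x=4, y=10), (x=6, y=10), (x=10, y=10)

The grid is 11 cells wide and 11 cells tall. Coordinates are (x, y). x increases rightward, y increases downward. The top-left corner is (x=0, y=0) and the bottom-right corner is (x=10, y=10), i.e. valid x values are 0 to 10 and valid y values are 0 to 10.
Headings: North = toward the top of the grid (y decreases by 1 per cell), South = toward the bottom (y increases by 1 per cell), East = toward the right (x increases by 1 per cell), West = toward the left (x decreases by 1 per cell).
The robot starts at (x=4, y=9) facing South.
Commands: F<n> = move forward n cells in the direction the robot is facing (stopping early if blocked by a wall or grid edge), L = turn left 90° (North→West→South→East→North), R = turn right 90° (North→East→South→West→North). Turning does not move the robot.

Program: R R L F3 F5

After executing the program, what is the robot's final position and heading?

Answer: Final position: (x=0, y=9), facing West

Derivation:
Start: (x=4, y=9), facing South
  R: turn right, now facing West
  R: turn right, now facing North
  L: turn left, now facing West
  F3: move forward 3, now at (x=1, y=9)
  F5: move forward 1/5 (blocked), now at (x=0, y=9)
Final: (x=0, y=9), facing West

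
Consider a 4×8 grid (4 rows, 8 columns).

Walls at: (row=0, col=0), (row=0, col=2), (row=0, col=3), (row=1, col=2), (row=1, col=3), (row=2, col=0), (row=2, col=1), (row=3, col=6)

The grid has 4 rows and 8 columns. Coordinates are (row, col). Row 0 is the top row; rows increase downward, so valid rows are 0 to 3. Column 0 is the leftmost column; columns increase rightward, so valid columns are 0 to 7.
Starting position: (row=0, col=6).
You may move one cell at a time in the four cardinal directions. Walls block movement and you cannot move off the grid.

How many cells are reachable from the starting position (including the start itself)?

BFS flood-fill from (row=0, col=6):
  Distance 0: (row=0, col=6)
  Distance 1: (row=0, col=5), (row=0, col=7), (row=1, col=6)
  Distance 2: (row=0, col=4), (row=1, col=5), (row=1, col=7), (row=2, col=6)
  Distance 3: (row=1, col=4), (row=2, col=5), (row=2, col=7)
  Distance 4: (row=2, col=4), (row=3, col=5), (row=3, col=7)
  Distance 5: (row=2, col=3), (row=3, col=4)
  Distance 6: (row=2, col=2), (row=3, col=3)
  Distance 7: (row=3, col=2)
  Distance 8: (row=3, col=1)
  Distance 9: (row=3, col=0)
Total reachable: 21 (grid has 24 open cells total)

Answer: Reachable cells: 21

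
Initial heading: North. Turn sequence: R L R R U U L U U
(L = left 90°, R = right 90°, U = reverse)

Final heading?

Start: North
  R (right (90° clockwise)) -> East
  L (left (90° counter-clockwise)) -> North
  R (right (90° clockwise)) -> East
  R (right (90° clockwise)) -> South
  U (U-turn (180°)) -> North
  U (U-turn (180°)) -> South
  L (left (90° counter-clockwise)) -> East
  U (U-turn (180°)) -> West
  U (U-turn (180°)) -> East
Final: East

Answer: Final heading: East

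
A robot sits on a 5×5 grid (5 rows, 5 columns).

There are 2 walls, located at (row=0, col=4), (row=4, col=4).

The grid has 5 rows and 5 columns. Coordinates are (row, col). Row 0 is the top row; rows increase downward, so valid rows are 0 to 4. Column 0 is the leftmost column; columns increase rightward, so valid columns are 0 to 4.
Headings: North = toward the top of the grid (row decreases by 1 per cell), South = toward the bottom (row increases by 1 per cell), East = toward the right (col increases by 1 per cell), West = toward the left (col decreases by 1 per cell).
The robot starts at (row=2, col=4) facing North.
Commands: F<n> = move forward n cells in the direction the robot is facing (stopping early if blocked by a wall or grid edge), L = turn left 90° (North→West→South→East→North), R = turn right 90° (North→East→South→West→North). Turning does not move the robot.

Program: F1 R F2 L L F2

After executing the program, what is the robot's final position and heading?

Start: (row=2, col=4), facing North
  F1: move forward 1, now at (row=1, col=4)
  R: turn right, now facing East
  F2: move forward 0/2 (blocked), now at (row=1, col=4)
  L: turn left, now facing North
  L: turn left, now facing West
  F2: move forward 2, now at (row=1, col=2)
Final: (row=1, col=2), facing West

Answer: Final position: (row=1, col=2), facing West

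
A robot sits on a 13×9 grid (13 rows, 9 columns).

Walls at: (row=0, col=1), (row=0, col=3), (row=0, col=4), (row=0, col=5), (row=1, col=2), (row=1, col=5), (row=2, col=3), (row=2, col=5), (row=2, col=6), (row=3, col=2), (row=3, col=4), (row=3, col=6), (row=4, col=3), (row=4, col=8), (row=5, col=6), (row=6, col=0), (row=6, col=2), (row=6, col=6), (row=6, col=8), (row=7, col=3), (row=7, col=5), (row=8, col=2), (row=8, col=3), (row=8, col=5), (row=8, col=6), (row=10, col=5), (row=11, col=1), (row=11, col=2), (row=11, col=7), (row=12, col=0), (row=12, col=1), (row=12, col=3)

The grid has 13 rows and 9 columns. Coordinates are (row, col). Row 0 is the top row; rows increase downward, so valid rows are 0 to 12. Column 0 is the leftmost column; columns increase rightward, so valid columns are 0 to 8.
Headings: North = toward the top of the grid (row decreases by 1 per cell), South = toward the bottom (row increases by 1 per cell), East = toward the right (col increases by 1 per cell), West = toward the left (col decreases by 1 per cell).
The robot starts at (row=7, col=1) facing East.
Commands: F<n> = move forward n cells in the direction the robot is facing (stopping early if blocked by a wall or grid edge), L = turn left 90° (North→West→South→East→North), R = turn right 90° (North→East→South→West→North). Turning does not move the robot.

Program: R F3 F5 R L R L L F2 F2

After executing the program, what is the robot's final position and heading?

Answer: Final position: (row=10, col=4), facing East

Derivation:
Start: (row=7, col=1), facing East
  R: turn right, now facing South
  F3: move forward 3, now at (row=10, col=1)
  F5: move forward 0/5 (blocked), now at (row=10, col=1)
  R: turn right, now facing West
  L: turn left, now facing South
  R: turn right, now facing West
  L: turn left, now facing South
  L: turn left, now facing East
  F2: move forward 2, now at (row=10, col=3)
  F2: move forward 1/2 (blocked), now at (row=10, col=4)
Final: (row=10, col=4), facing East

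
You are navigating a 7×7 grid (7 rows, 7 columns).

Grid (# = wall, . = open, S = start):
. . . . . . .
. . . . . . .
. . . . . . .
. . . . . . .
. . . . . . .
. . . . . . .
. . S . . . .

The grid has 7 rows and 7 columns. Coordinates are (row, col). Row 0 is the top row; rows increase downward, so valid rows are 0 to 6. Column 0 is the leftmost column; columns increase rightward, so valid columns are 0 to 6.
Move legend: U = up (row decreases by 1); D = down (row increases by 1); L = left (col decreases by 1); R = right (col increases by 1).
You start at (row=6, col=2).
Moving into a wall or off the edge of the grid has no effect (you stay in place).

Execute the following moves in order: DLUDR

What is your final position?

Answer: Final position: (row=6, col=2)

Derivation:
Start: (row=6, col=2)
  D (down): blocked, stay at (row=6, col=2)
  L (left): (row=6, col=2) -> (row=6, col=1)
  U (up): (row=6, col=1) -> (row=5, col=1)
  D (down): (row=5, col=1) -> (row=6, col=1)
  R (right): (row=6, col=1) -> (row=6, col=2)
Final: (row=6, col=2)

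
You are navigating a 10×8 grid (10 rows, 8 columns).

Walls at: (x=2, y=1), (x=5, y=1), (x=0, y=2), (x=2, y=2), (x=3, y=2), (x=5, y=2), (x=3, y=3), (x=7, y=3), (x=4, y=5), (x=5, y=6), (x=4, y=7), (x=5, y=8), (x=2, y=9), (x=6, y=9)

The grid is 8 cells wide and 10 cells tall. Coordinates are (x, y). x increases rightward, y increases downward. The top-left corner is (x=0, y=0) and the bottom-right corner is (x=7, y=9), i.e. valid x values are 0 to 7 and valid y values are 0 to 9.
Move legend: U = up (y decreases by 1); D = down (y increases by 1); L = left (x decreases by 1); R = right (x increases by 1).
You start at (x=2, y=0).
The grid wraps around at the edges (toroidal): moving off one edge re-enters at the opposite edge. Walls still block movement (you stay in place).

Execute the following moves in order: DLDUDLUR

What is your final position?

Start: (x=2, y=0)
  D (down): blocked, stay at (x=2, y=0)
  L (left): (x=2, y=0) -> (x=1, y=0)
  D (down): (x=1, y=0) -> (x=1, y=1)
  U (up): (x=1, y=1) -> (x=1, y=0)
  D (down): (x=1, y=0) -> (x=1, y=1)
  L (left): (x=1, y=1) -> (x=0, y=1)
  U (up): (x=0, y=1) -> (x=0, y=0)
  R (right): (x=0, y=0) -> (x=1, y=0)
Final: (x=1, y=0)

Answer: Final position: (x=1, y=0)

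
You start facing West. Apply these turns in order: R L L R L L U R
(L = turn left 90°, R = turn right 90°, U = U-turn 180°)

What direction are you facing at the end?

Answer: Final heading: North

Derivation:
Start: West
  R (right (90° clockwise)) -> North
  L (left (90° counter-clockwise)) -> West
  L (left (90° counter-clockwise)) -> South
  R (right (90° clockwise)) -> West
  L (left (90° counter-clockwise)) -> South
  L (left (90° counter-clockwise)) -> East
  U (U-turn (180°)) -> West
  R (right (90° clockwise)) -> North
Final: North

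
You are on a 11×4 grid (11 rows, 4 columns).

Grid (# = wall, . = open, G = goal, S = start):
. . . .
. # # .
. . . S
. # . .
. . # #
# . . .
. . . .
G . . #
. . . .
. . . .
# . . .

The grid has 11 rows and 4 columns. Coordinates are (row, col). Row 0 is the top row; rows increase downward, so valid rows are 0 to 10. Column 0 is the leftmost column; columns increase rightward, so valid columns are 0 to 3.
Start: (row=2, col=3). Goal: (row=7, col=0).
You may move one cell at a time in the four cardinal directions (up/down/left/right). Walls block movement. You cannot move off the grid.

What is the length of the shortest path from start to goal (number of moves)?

Answer: Shortest path length: 10

Derivation:
BFS from (row=2, col=3) until reaching (row=7, col=0):
  Distance 0: (row=2, col=3)
  Distance 1: (row=1, col=3), (row=2, col=2), (row=3, col=3)
  Distance 2: (row=0, col=3), (row=2, col=1), (row=3, col=2)
  Distance 3: (row=0, col=2), (row=2, col=0)
  Distance 4: (row=0, col=1), (row=1, col=0), (row=3, col=0)
  Distance 5: (row=0, col=0), (row=4, col=0)
  Distance 6: (row=4, col=1)
  Distance 7: (row=5, col=1)
  Distance 8: (row=5, col=2), (row=6, col=1)
  Distance 9: (row=5, col=3), (row=6, col=0), (row=6, col=2), (row=7, col=1)
  Distance 10: (row=6, col=3), (row=7, col=0), (row=7, col=2), (row=8, col=1)  <- goal reached here
One shortest path (10 moves): (row=2, col=3) -> (row=2, col=2) -> (row=2, col=1) -> (row=2, col=0) -> (row=3, col=0) -> (row=4, col=0) -> (row=4, col=1) -> (row=5, col=1) -> (row=6, col=1) -> (row=6, col=0) -> (row=7, col=0)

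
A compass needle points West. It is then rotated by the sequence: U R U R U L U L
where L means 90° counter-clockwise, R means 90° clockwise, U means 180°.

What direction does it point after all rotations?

Start: West
  U (U-turn (180°)) -> East
  R (right (90° clockwise)) -> South
  U (U-turn (180°)) -> North
  R (right (90° clockwise)) -> East
  U (U-turn (180°)) -> West
  L (left (90° counter-clockwise)) -> South
  U (U-turn (180°)) -> North
  L (left (90° counter-clockwise)) -> West
Final: West

Answer: Final heading: West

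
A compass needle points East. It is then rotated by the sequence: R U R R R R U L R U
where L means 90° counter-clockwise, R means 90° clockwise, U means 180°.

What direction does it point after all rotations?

Answer: Final heading: North

Derivation:
Start: East
  R (right (90° clockwise)) -> South
  U (U-turn (180°)) -> North
  R (right (90° clockwise)) -> East
  R (right (90° clockwise)) -> South
  R (right (90° clockwise)) -> West
  R (right (90° clockwise)) -> North
  U (U-turn (180°)) -> South
  L (left (90° counter-clockwise)) -> East
  R (right (90° clockwise)) -> South
  U (U-turn (180°)) -> North
Final: North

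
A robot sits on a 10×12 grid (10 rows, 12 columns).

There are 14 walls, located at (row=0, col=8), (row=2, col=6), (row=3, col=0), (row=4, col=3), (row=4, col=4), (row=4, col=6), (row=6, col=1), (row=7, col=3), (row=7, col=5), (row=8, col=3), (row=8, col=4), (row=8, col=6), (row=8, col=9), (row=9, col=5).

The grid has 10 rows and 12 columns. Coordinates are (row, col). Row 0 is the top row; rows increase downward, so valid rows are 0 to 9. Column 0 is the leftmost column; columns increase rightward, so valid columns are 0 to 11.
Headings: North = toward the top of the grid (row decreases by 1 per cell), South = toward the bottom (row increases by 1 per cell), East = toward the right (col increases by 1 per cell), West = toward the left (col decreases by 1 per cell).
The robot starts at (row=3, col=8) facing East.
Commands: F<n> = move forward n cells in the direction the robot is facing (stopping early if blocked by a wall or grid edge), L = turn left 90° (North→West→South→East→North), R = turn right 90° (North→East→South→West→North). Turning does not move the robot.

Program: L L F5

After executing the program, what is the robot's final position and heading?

Start: (row=3, col=8), facing East
  L: turn left, now facing North
  L: turn left, now facing West
  F5: move forward 5, now at (row=3, col=3)
Final: (row=3, col=3), facing West

Answer: Final position: (row=3, col=3), facing West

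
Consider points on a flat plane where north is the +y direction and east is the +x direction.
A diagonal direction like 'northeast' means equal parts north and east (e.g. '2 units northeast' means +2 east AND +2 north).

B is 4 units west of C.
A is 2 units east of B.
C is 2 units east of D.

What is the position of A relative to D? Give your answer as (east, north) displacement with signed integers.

Answer: A is at (east=0, north=0) relative to D.

Derivation:
Place D at the origin (east=0, north=0).
  C is 2 units east of D: delta (east=+2, north=+0); C at (east=2, north=0).
  B is 4 units west of C: delta (east=-4, north=+0); B at (east=-2, north=0).
  A is 2 units east of B: delta (east=+2, north=+0); A at (east=0, north=0).
Therefore A relative to D: (east=0, north=0).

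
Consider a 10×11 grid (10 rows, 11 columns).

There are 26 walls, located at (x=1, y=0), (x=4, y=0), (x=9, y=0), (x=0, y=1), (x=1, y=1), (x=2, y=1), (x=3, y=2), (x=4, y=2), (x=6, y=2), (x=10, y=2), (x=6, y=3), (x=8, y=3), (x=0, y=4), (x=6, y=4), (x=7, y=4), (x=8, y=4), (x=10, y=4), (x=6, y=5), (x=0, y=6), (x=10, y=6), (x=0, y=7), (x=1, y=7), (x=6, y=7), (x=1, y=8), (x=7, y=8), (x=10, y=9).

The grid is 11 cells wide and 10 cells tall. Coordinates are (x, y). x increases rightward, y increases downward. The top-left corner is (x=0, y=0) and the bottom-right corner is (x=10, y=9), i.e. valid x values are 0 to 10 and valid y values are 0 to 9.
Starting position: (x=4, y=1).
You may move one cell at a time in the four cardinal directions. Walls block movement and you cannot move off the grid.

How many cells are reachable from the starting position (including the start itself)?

BFS flood-fill from (x=4, y=1):
  Distance 0: (x=4, y=1)
  Distance 1: (x=3, y=1), (x=5, y=1)
  Distance 2: (x=3, y=0), (x=5, y=0), (x=6, y=1), (x=5, y=2)
  Distance 3: (x=2, y=0), (x=6, y=0), (x=7, y=1), (x=5, y=3)
  Distance 4: (x=7, y=0), (x=8, y=1), (x=7, y=2), (x=4, y=3), (x=5, y=4)
  Distance 5: (x=8, y=0), (x=9, y=1), (x=8, y=2), (x=3, y=3), (x=7, y=3), (x=4, y=4), (x=5, y=5)
  Distance 6: (x=10, y=1), (x=9, y=2), (x=2, y=3), (x=3, y=4), (x=4, y=5), (x=5, y=6)
  Distance 7: (x=10, y=0), (x=2, y=2), (x=1, y=3), (x=9, y=3), (x=2, y=4), (x=3, y=5), (x=4, y=6), (x=6, y=6), (x=5, y=7)
  Distance 8: (x=1, y=2), (x=0, y=3), (x=10, y=3), (x=1, y=4), (x=9, y=4), (x=2, y=5), (x=3, y=6), (x=7, y=6), (x=4, y=7), (x=5, y=8)
  Distance 9: (x=0, y=2), (x=1, y=5), (x=7, y=5), (x=9, y=5), (x=2, y=6), (x=8, y=6), (x=3, y=7), (x=7, y=7), (x=4, y=8), (x=6, y=8), (x=5, y=9)
  Distance 10: (x=0, y=5), (x=8, y=5), (x=10, y=5), (x=1, y=6), (x=9, y=6), (x=2, y=7), (x=8, y=7), (x=3, y=8), (x=4, y=9), (x=6, y=9)
  Distance 11: (x=9, y=7), (x=2, y=8), (x=8, y=8), (x=3, y=9), (x=7, y=9)
  Distance 12: (x=10, y=7), (x=9, y=8), (x=2, y=9), (x=8, y=9)
  Distance 13: (x=10, y=8), (x=1, y=9), (x=9, y=9)
  Distance 14: (x=0, y=9)
  Distance 15: (x=0, y=8)
Total reachable: 83 (grid has 84 open cells total)

Answer: Reachable cells: 83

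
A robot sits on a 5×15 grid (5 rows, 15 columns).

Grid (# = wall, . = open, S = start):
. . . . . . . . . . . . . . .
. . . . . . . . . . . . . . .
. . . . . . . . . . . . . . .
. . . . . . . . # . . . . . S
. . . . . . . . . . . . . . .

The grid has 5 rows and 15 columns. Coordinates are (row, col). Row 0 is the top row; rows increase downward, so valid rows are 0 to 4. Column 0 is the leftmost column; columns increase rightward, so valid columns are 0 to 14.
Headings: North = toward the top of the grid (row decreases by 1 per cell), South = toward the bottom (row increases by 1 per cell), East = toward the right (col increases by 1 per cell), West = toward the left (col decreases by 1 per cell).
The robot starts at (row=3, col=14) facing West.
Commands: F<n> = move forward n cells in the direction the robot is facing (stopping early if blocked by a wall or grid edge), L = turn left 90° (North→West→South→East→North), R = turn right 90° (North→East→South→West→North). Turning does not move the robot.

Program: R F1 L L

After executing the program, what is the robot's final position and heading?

Answer: Final position: (row=2, col=14), facing South

Derivation:
Start: (row=3, col=14), facing West
  R: turn right, now facing North
  F1: move forward 1, now at (row=2, col=14)
  L: turn left, now facing West
  L: turn left, now facing South
Final: (row=2, col=14), facing South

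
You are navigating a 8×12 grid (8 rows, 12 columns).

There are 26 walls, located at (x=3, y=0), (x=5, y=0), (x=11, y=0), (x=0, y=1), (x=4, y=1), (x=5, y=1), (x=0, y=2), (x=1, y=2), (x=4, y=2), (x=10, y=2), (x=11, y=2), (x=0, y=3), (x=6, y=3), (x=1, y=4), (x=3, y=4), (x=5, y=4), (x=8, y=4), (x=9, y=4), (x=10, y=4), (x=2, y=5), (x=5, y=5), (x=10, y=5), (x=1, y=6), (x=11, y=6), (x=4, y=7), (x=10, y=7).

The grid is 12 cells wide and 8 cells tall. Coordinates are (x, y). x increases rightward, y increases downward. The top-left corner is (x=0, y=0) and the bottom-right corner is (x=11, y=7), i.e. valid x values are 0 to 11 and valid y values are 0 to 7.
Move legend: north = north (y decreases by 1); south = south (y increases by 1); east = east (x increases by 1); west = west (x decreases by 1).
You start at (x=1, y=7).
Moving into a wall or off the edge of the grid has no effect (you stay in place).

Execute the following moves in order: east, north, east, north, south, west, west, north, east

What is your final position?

Start: (x=1, y=7)
  east (east): (x=1, y=7) -> (x=2, y=7)
  north (north): (x=2, y=7) -> (x=2, y=6)
  east (east): (x=2, y=6) -> (x=3, y=6)
  north (north): (x=3, y=6) -> (x=3, y=5)
  south (south): (x=3, y=5) -> (x=3, y=6)
  west (west): (x=3, y=6) -> (x=2, y=6)
  west (west): blocked, stay at (x=2, y=6)
  north (north): blocked, stay at (x=2, y=6)
  east (east): (x=2, y=6) -> (x=3, y=6)
Final: (x=3, y=6)

Answer: Final position: (x=3, y=6)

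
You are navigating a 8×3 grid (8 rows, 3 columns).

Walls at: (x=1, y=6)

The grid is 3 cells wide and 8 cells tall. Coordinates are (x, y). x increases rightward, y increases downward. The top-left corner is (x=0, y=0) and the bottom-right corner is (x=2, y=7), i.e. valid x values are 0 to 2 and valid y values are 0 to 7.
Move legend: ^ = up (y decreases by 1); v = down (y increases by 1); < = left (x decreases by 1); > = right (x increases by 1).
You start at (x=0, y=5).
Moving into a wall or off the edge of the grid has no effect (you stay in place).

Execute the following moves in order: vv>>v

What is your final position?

Answer: Final position: (x=2, y=7)

Derivation:
Start: (x=0, y=5)
  v (down): (x=0, y=5) -> (x=0, y=6)
  v (down): (x=0, y=6) -> (x=0, y=7)
  > (right): (x=0, y=7) -> (x=1, y=7)
  > (right): (x=1, y=7) -> (x=2, y=7)
  v (down): blocked, stay at (x=2, y=7)
Final: (x=2, y=7)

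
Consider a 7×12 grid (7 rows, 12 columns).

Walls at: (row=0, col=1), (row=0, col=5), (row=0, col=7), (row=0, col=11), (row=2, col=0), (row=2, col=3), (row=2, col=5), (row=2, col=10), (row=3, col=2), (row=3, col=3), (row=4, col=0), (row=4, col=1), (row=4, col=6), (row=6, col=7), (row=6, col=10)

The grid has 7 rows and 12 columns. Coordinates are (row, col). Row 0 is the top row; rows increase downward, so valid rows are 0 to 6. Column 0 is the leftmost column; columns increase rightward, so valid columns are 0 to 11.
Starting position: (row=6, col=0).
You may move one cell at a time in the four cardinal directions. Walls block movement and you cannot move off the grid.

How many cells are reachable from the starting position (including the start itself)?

BFS flood-fill from (row=6, col=0):
  Distance 0: (row=6, col=0)
  Distance 1: (row=5, col=0), (row=6, col=1)
  Distance 2: (row=5, col=1), (row=6, col=2)
  Distance 3: (row=5, col=2), (row=6, col=3)
  Distance 4: (row=4, col=2), (row=5, col=3), (row=6, col=4)
  Distance 5: (row=4, col=3), (row=5, col=4), (row=6, col=5)
  Distance 6: (row=4, col=4), (row=5, col=5), (row=6, col=6)
  Distance 7: (row=3, col=4), (row=4, col=5), (row=5, col=6)
  Distance 8: (row=2, col=4), (row=3, col=5), (row=5, col=7)
  Distance 9: (row=1, col=4), (row=3, col=6), (row=4, col=7), (row=5, col=8)
  Distance 10: (row=0, col=4), (row=1, col=3), (row=1, col=5), (row=2, col=6), (row=3, col=7), (row=4, col=8), (row=5, col=9), (row=6, col=8)
  Distance 11: (row=0, col=3), (row=1, col=2), (row=1, col=6), (row=2, col=7), (row=3, col=8), (row=4, col=9), (row=5, col=10), (row=6, col=9)
  Distance 12: (row=0, col=2), (row=0, col=6), (row=1, col=1), (row=1, col=7), (row=2, col=2), (row=2, col=8), (row=3, col=9), (row=4, col=10), (row=5, col=11)
  Distance 13: (row=1, col=0), (row=1, col=8), (row=2, col=1), (row=2, col=9), (row=3, col=10), (row=4, col=11), (row=6, col=11)
  Distance 14: (row=0, col=0), (row=0, col=8), (row=1, col=9), (row=3, col=1), (row=3, col=11)
  Distance 15: (row=0, col=9), (row=1, col=10), (row=2, col=11), (row=3, col=0)
  Distance 16: (row=0, col=10), (row=1, col=11)
Total reachable: 69 (grid has 69 open cells total)

Answer: Reachable cells: 69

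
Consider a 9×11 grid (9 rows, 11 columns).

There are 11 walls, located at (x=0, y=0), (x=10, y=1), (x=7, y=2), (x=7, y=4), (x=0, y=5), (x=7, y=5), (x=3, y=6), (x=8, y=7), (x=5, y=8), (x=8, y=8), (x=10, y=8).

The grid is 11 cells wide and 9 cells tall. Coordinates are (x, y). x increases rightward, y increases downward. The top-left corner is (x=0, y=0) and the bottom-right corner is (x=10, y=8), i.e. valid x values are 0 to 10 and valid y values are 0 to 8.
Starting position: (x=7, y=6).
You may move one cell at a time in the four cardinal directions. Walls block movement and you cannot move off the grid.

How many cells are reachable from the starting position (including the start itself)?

BFS flood-fill from (x=7, y=6):
  Distance 0: (x=7, y=6)
  Distance 1: (x=6, y=6), (x=8, y=6), (x=7, y=7)
  Distance 2: (x=6, y=5), (x=8, y=5), (x=5, y=6), (x=9, y=6), (x=6, y=7), (x=7, y=8)
  Distance 3: (x=6, y=4), (x=8, y=4), (x=5, y=5), (x=9, y=5), (x=4, y=6), (x=10, y=6), (x=5, y=7), (x=9, y=7), (x=6, y=8)
  Distance 4: (x=6, y=3), (x=8, y=3), (x=5, y=4), (x=9, y=4), (x=4, y=5), (x=10, y=5), (x=4, y=7), (x=10, y=7), (x=9, y=8)
  Distance 5: (x=6, y=2), (x=8, y=2), (x=5, y=3), (x=7, y=3), (x=9, y=3), (x=4, y=4), (x=10, y=4), (x=3, y=5), (x=3, y=7), (x=4, y=8)
  Distance 6: (x=6, y=1), (x=8, y=1), (x=5, y=2), (x=9, y=2), (x=4, y=3), (x=10, y=3), (x=3, y=4), (x=2, y=5), (x=2, y=7), (x=3, y=8)
  Distance 7: (x=6, y=0), (x=8, y=0), (x=5, y=1), (x=7, y=1), (x=9, y=1), (x=4, y=2), (x=10, y=2), (x=3, y=3), (x=2, y=4), (x=1, y=5), (x=2, y=6), (x=1, y=7), (x=2, y=8)
  Distance 8: (x=5, y=0), (x=7, y=0), (x=9, y=0), (x=4, y=1), (x=3, y=2), (x=2, y=3), (x=1, y=4), (x=1, y=6), (x=0, y=7), (x=1, y=8)
  Distance 9: (x=4, y=0), (x=10, y=0), (x=3, y=1), (x=2, y=2), (x=1, y=3), (x=0, y=4), (x=0, y=6), (x=0, y=8)
  Distance 10: (x=3, y=0), (x=2, y=1), (x=1, y=2), (x=0, y=3)
  Distance 11: (x=2, y=0), (x=1, y=1), (x=0, y=2)
  Distance 12: (x=1, y=0), (x=0, y=1)
Total reachable: 88 (grid has 88 open cells total)

Answer: Reachable cells: 88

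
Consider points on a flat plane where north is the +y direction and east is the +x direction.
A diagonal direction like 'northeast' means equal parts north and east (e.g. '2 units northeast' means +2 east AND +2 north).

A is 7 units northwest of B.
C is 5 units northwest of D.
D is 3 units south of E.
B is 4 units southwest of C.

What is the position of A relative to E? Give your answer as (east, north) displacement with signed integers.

Place E at the origin (east=0, north=0).
  D is 3 units south of E: delta (east=+0, north=-3); D at (east=0, north=-3).
  C is 5 units northwest of D: delta (east=-5, north=+5); C at (east=-5, north=2).
  B is 4 units southwest of C: delta (east=-4, north=-4); B at (east=-9, north=-2).
  A is 7 units northwest of B: delta (east=-7, north=+7); A at (east=-16, north=5).
Therefore A relative to E: (east=-16, north=5).

Answer: A is at (east=-16, north=5) relative to E.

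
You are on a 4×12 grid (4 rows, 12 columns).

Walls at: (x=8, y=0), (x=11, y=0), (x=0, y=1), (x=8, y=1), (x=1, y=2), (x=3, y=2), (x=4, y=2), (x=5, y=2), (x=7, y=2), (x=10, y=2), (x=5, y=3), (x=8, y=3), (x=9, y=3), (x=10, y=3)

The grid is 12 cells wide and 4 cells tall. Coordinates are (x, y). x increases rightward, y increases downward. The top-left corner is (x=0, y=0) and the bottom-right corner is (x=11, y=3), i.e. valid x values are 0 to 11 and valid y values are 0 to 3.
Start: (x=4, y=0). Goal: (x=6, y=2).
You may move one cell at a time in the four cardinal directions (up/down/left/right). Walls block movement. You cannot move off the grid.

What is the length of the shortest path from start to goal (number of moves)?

BFS from (x=4, y=0) until reaching (x=6, y=2):
  Distance 0: (x=4, y=0)
  Distance 1: (x=3, y=0), (x=5, y=0), (x=4, y=1)
  Distance 2: (x=2, y=0), (x=6, y=0), (x=3, y=1), (x=5, y=1)
  Distance 3: (x=1, y=0), (x=7, y=0), (x=2, y=1), (x=6, y=1)
  Distance 4: (x=0, y=0), (x=1, y=1), (x=7, y=1), (x=2, y=2), (x=6, y=2)  <- goal reached here
One shortest path (4 moves): (x=4, y=0) -> (x=5, y=0) -> (x=6, y=0) -> (x=6, y=1) -> (x=6, y=2)

Answer: Shortest path length: 4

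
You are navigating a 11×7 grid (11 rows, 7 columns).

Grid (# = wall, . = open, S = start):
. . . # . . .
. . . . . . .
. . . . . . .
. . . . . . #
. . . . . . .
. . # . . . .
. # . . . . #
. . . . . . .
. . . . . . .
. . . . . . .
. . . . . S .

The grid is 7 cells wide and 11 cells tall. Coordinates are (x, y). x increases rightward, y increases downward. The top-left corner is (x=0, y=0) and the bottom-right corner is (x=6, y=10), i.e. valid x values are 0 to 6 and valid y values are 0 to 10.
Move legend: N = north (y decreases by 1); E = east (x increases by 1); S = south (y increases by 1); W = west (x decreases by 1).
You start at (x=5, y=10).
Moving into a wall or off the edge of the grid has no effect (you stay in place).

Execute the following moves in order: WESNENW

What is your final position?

Answer: Final position: (x=5, y=8)

Derivation:
Start: (x=5, y=10)
  W (west): (x=5, y=10) -> (x=4, y=10)
  E (east): (x=4, y=10) -> (x=5, y=10)
  S (south): blocked, stay at (x=5, y=10)
  N (north): (x=5, y=10) -> (x=5, y=9)
  E (east): (x=5, y=9) -> (x=6, y=9)
  N (north): (x=6, y=9) -> (x=6, y=8)
  W (west): (x=6, y=8) -> (x=5, y=8)
Final: (x=5, y=8)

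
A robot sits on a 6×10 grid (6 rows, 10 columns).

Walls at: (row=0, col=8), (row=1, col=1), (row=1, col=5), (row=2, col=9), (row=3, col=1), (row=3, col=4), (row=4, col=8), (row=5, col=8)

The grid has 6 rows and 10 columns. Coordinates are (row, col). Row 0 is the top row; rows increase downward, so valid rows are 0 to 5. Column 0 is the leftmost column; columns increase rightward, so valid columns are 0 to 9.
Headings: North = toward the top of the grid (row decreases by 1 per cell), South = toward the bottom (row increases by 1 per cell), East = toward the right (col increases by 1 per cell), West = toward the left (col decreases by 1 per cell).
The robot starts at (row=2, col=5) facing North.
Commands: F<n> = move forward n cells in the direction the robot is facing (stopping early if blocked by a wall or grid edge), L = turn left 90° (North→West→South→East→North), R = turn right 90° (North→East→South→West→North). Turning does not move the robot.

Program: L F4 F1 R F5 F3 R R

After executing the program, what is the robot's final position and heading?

Answer: Final position: (row=0, col=0), facing South

Derivation:
Start: (row=2, col=5), facing North
  L: turn left, now facing West
  F4: move forward 4, now at (row=2, col=1)
  F1: move forward 1, now at (row=2, col=0)
  R: turn right, now facing North
  F5: move forward 2/5 (blocked), now at (row=0, col=0)
  F3: move forward 0/3 (blocked), now at (row=0, col=0)
  R: turn right, now facing East
  R: turn right, now facing South
Final: (row=0, col=0), facing South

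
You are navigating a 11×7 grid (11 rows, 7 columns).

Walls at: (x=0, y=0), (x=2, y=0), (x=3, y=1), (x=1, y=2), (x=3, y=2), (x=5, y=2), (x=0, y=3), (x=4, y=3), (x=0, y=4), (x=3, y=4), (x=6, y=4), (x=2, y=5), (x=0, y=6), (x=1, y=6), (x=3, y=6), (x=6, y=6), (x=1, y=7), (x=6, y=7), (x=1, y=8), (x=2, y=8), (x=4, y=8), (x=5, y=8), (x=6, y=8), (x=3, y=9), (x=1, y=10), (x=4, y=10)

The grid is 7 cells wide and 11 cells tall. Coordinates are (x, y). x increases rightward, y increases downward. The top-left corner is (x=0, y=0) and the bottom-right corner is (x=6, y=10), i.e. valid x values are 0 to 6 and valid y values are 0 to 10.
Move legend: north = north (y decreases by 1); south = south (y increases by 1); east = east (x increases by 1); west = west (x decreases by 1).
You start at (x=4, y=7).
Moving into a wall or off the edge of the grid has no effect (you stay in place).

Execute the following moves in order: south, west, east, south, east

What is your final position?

Answer: Final position: (x=5, y=7)

Derivation:
Start: (x=4, y=7)
  south (south): blocked, stay at (x=4, y=7)
  west (west): (x=4, y=7) -> (x=3, y=7)
  east (east): (x=3, y=7) -> (x=4, y=7)
  south (south): blocked, stay at (x=4, y=7)
  east (east): (x=4, y=7) -> (x=5, y=7)
Final: (x=5, y=7)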